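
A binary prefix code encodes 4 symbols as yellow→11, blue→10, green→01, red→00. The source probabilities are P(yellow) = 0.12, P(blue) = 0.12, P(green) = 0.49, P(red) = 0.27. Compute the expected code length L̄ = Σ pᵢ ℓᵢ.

2 bits/symbol

L̄ = Σ pᵢ·ℓᵢ = 0.12·2 + 0.12·2 + 0.49·2 + 0.27·2 = 2 bits/symbol.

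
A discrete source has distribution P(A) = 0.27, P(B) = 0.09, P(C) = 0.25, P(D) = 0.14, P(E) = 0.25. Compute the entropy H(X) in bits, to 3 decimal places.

H = −Σ pᵢ log₂ pᵢ.
−0.27·log₂(0.27) = 0.5100
−0.09·log₂(0.09) = 0.3127
−0.25·log₂(0.25) = 0.5000
−0.14·log₂(0.14) = 0.3971
−0.25·log₂(0.25) = 0.5000
Sum ≈ 2.2198 → 2.220 bits.

2.220 bits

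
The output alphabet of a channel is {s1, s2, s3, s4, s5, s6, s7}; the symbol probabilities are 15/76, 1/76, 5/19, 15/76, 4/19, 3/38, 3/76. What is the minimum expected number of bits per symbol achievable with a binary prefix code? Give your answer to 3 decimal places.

2.513 bits/symbol

Repeatedly combine the two least-probable nodes; the expected code length is the sum of the merged weights.
merge 1/76 + 3/76 → 1/19
merge 1/19 + 3/38 → 5/38
merge 5/38 + 15/76 → 25/76
merge 15/76 + 4/19 → 31/76
merge 5/19 + 25/76 → 45/76
merge 31/76 + 45/76 → 1
L = 1/19 + 5/38 + 25/76 + 31/76 + 45/76 + 1 = 191/76 ≈ 2.513 bits/symbol.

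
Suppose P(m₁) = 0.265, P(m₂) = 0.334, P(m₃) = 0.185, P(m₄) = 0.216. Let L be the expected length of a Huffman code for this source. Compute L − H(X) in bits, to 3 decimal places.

Entropy H = −Σ p log₂ p ≈ 1.9641 bits.
Huffman merges: 37/200+27/125→401/1000; 53/200+167/500→599/1000; 401/1000+599/1000→1. L = 2 ≈ 2.0000.
L − H = 2.0000 − 1.9641 = 0.036 bits.

0.036 bits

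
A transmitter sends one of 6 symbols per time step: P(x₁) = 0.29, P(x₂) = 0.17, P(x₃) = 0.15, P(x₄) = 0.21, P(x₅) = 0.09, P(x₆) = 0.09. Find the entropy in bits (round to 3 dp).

H = −Σ pᵢ log₂ pᵢ.
−0.29·log₂(0.29) = 0.5179
−0.17·log₂(0.17) = 0.4346
−0.15·log₂(0.15) = 0.4105
−0.21·log₂(0.21) = 0.4728
−0.09·log₂(0.09) = 0.3127
−0.09·log₂(0.09) = 0.3127
Sum ≈ 2.4612 → 2.461 bits.

2.461 bits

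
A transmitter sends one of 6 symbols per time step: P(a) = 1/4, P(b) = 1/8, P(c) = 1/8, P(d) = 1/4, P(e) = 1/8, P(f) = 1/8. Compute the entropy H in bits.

2.5 bits

Each probability is a power of 1/2, so log₂(1/p) is an integer.
H = Σ p·log₂(1/p) = 1/4·2 + 1/8·3 + 1/8·3 + 1/4·2 + 1/8·3 + 1/8·3 = 2.5 bits.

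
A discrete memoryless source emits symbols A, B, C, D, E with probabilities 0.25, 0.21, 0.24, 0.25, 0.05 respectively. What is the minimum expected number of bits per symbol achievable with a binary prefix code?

Repeatedly combine the two least-probable nodes; the expected code length is the sum of the merged weights.
merge 1/20 + 21/100 → 13/50
merge 6/25 + 1/4 → 49/100
merge 1/4 + 13/50 → 51/100
merge 49/100 + 51/100 → 1
L = 13/50 + 49/100 + 51/100 + 1 = 113/50 = 2.26 bits/symbol.

2.26 bits/symbol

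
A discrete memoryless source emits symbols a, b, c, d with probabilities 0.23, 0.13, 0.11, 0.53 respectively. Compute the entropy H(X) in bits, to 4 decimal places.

H = −Σ pᵢ log₂ pᵢ.
−0.23·log₂(0.23) = 0.4877
−0.13·log₂(0.13) = 0.3826
−0.11·log₂(0.11) = 0.3503
−0.53·log₂(0.53) = 0.4854
Sum ≈ 1.7060 → 1.7060 bits.

1.7060 bits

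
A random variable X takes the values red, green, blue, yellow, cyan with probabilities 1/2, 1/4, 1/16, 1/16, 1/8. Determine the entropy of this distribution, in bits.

Each probability is a power of 1/2, so log₂(1/p) is an integer.
H = Σ p·log₂(1/p) = 1/2·1 + 1/4·2 + 1/16·4 + 1/16·4 + 1/8·3 = 1.875 bits.

1.875 bits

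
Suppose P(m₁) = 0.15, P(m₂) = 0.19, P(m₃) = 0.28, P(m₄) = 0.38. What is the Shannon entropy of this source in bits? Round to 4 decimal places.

H = −Σ pᵢ log₂ pᵢ.
−0.15·log₂(0.15) = 0.4105
−0.19·log₂(0.19) = 0.4552
−0.28·log₂(0.28) = 0.5142
−0.38·log₂(0.38) = 0.5305
Sum ≈ 1.9104 → 1.9104 bits.

1.9104 bits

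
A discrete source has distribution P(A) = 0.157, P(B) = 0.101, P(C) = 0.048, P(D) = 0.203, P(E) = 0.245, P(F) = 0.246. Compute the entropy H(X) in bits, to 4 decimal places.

2.4256 bits

H = −Σ pᵢ log₂ pᵢ.
−0.157·log₂(0.157) = 0.4194
−0.101·log₂(0.101) = 0.3341
−0.048·log₂(0.048) = 0.2103
−0.203·log₂(0.203) = 0.4670
−0.245·log₂(0.245) = 0.4971
−0.246·log₂(0.246) = 0.4977
Sum ≈ 2.4256 → 2.4256 bits.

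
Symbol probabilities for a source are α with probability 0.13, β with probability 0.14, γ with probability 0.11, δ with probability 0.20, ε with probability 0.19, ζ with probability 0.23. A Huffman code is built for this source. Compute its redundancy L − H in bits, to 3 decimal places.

Entropy H = −Σ p log₂ p ≈ 2.5373 bits.
Huffman merges: 11/100+13/100→6/25; 7/50+19/100→33/100; 1/5+23/100→43/100; 6/25+33/100→57/100; 43/100+57/100→1. L = 257/100 ≈ 2.5700.
L − H = 2.5700 − 2.5373 = 0.033 bits.

0.033 bits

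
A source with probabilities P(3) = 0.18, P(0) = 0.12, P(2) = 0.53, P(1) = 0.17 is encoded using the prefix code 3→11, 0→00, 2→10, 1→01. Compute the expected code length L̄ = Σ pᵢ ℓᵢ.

L̄ = Σ pᵢ·ℓᵢ = 0.18·2 + 0.12·2 + 0.53·2 + 0.17·2 = 2 bits/symbol.

2 bits/symbol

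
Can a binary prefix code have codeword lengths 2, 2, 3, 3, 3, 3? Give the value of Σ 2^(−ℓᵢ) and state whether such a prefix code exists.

With common denominator 2^3 = 8: Σ 2^(−ℓᵢ) = 2/8 + 2/8 + 1/8 + 1/8 + 1/8 + 1/8 = 8/8 = 1.
Kraft's inequality requires Σ ≤ 1; here Σ = 1 ≤ 1, so such a prefix code exists.

1; yes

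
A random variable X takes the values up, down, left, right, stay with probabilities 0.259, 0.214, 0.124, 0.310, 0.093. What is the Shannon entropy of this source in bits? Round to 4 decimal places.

H = −Σ pᵢ log₂ pᵢ.
−0.259·log₂(0.259) = 0.5048
−0.214·log₂(0.214) = 0.4760
−0.124·log₂(0.124) = 0.3734
−0.310·log₂(0.310) = 0.5238
−0.093·log₂(0.093) = 0.3187
Sum ≈ 2.1967 → 2.1967 bits.

2.1967 bits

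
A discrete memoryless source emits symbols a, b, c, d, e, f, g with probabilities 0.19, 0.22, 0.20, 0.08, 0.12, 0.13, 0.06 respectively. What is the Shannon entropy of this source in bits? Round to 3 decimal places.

2.685 bits

H = −Σ pᵢ log₂ pᵢ.
−0.19·log₂(0.19) = 0.4552
−0.22·log₂(0.22) = 0.4806
−0.20·log₂(0.20) = 0.4644
−0.08·log₂(0.08) = 0.2915
−0.12·log₂(0.12) = 0.3671
−0.13·log₂(0.13) = 0.3826
−0.06·log₂(0.06) = 0.2435
Sum ≈ 2.6849 → 2.685 bits.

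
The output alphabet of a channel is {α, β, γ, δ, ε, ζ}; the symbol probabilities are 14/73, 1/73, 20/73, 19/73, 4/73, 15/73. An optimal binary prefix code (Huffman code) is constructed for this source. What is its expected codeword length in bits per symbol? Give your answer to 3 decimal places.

2.329 bits/symbol

Repeatedly combine the two least-probable nodes; the expected code length is the sum of the merged weights.
merge 1/73 + 4/73 → 5/73
merge 5/73 + 14/73 → 19/73
merge 15/73 + 19/73 → 34/73
merge 19/73 + 20/73 → 39/73
merge 34/73 + 39/73 → 1
L = 5/73 + 19/73 + 34/73 + 39/73 + 1 = 170/73 ≈ 2.329 bits/symbol.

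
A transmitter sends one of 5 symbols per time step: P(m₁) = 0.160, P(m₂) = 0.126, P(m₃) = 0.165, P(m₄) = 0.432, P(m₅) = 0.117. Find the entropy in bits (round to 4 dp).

2.1138 bits

H = −Σ pᵢ log₂ pᵢ.
−0.160·log₂(0.160) = 0.4230
−0.126·log₂(0.126) = 0.3766
−0.165·log₂(0.165) = 0.4289
−0.432·log₂(0.432) = 0.5231
−0.117·log₂(0.117) = 0.3622
Sum ≈ 2.1138 → 2.1138 bits.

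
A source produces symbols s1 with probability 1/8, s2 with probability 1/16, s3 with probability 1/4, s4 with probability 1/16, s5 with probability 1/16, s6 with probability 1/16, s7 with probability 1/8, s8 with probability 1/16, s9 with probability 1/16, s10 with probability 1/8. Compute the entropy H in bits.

3.125 bits

Each probability is a power of 1/2, so log₂(1/p) is an integer.
H = Σ p·log₂(1/p) = 1/8·3 + 1/16·4 + 1/4·2 + 1/16·4 + 1/16·4 + 1/16·4 + 1/8·3 + 1/16·4 + 1/16·4 + 1/8·3 = 3.125 bits.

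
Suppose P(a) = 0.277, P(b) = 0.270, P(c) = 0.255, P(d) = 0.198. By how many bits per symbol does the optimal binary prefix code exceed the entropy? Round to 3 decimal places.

0.012 bits

Entropy H = −Σ p log₂ p ≈ 1.9884 bits.
Huffman merges: 99/500+51/200→453/1000; 27/100+277/1000→547/1000; 453/1000+547/1000→1. L = 2 ≈ 2.0000.
L − H = 2.0000 − 1.9884 = 0.012 bits.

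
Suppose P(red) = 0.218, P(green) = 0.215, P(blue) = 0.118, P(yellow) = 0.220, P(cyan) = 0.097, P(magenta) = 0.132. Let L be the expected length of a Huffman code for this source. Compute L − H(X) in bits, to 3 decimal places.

0.050 bits

Entropy H = −Σ p log₂ p ≈ 2.5124 bits.
Huffman merges: 97/1000+59/500→43/200; 33/250+43/200→347/1000; 43/200+109/500→433/1000; 11/50+347/1000→567/1000; 433/1000+567/1000→1. L = 1281/500 ≈ 2.5620.
L − H = 2.5620 − 2.5124 = 0.050 bits.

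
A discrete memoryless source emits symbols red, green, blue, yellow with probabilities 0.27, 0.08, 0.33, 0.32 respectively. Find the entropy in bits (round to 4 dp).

H = −Σ pᵢ log₂ pᵢ.
−0.27·log₂(0.27) = 0.5100
−0.08·log₂(0.08) = 0.2915
−0.33·log₂(0.33) = 0.5278
−0.32·log₂(0.32) = 0.5260
Sum ≈ 1.8554 → 1.8554 bits.

1.8554 bits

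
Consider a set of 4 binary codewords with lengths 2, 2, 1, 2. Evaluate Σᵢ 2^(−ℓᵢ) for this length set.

1.25

With common denominator 2^2 = 4: Σ 2^(−ℓᵢ) = 1/4 + 1/4 + 2/4 + 1/4 = 5/4 = 1.25.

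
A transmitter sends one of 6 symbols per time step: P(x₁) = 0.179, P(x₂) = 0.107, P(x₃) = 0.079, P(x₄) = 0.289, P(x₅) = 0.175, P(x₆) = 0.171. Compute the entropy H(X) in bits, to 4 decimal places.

2.4719 bits

H = −Σ pᵢ log₂ pᵢ.
−0.179·log₂(0.179) = 0.4443
−0.107·log₂(0.107) = 0.3450
−0.079·log₂(0.079) = 0.2893
−0.289·log₂(0.289) = 0.5176
−0.175·log₂(0.175) = 0.4401
−0.171·log₂(0.171) = 0.4357
Sum ≈ 2.4719 → 2.4719 bits.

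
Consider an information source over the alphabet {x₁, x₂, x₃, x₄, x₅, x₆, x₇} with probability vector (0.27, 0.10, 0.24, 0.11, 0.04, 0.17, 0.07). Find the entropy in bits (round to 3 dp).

H = −Σ pᵢ log₂ pᵢ.
−0.27·log₂(0.27) = 0.5100
−0.10·log₂(0.10) = 0.3322
−0.24·log₂(0.24) = 0.4941
−0.11·log₂(0.11) = 0.3503
−0.04·log₂(0.04) = 0.1858
−0.17·log₂(0.17) = 0.4346
−0.07·log₂(0.07) = 0.2686
Sum ≈ 2.5755 → 2.576 bits.

2.576 bits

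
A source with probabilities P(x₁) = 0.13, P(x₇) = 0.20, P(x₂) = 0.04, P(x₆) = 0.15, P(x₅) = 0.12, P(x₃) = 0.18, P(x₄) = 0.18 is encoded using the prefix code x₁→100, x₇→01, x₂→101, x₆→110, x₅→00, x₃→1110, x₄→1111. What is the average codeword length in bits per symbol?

3.04 bits/symbol

L̄ = Σ pᵢ·ℓᵢ = 0.13·3 + 0.20·2 + 0.04·3 + 0.15·3 + 0.12·2 + 0.18·4 + 0.18·4 = 3.04 bits/symbol.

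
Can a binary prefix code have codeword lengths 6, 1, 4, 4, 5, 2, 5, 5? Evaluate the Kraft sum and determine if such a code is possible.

0.984375; yes

With common denominator 2^6 = 64: Σ 2^(−ℓᵢ) = 1/64 + 32/64 + 4/64 + 4/64 + 2/64 + 16/64 + 2/64 + 2/64 = 63/64 = 0.984375.
Kraft's inequality requires Σ ≤ 1; here Σ = 0.984375 ≤ 1, so such a prefix code exists.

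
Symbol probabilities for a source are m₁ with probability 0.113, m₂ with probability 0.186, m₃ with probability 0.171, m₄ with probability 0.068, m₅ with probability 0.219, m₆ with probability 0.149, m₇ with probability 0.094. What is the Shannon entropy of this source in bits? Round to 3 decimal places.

H = −Σ pᵢ log₂ pᵢ.
−0.113·log₂(0.113) = 0.3555
−0.186·log₂(0.186) = 0.4514
−0.171·log₂(0.171) = 0.4357
−0.068·log₂(0.068) = 0.2637
−0.219·log₂(0.219) = 0.4798
−0.149·log₂(0.149) = 0.4092
−0.094·log₂(0.094) = 0.3207
Sum ≈ 2.7160 → 2.716 bits.

2.716 bits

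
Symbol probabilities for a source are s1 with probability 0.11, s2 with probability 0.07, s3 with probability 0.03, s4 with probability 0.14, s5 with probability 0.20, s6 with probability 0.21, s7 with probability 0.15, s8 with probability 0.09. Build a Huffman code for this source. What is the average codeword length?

2.88 bits/symbol

Repeatedly combine the two least-probable nodes; the expected code length is the sum of the merged weights.
merge 3/100 + 7/100 → 1/10
merge 9/100 + 1/10 → 19/100
merge 11/100 + 7/50 → 1/4
merge 3/20 + 19/100 → 17/50
merge 1/5 + 21/100 → 41/100
merge 1/4 + 17/50 → 59/100
merge 41/100 + 59/100 → 1
L = 1/10 + 19/100 + 1/4 + 17/50 + 41/100 + 59/100 + 1 = 72/25 = 2.88 bits/symbol.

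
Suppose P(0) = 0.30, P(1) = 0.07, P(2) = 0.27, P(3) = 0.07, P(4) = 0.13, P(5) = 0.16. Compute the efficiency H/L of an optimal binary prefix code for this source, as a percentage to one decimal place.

Entropy H = −Σ p log₂ p ≈ 2.3739 bits.
Huffman merges: 7/100+7/100→7/50; 13/100+7/50→27/100; 4/25+27/100→43/100; 27/100+3/10→57/100; 43/100+57/100→1. L = 241/100 ≈ 2.4100.
Efficiency = H/L = 2.3739/2.4100 = 98.5%.

98.5%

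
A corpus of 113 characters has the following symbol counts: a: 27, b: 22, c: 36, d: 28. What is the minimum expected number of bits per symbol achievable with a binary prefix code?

2 bits/symbol

Probabilities are the counts divided by 113.
Repeatedly combine the two least-probable nodes; the expected code length is the sum of the merged weights.
merge 22/113 + 27/113 → 49/113
merge 28/113 + 36/113 → 64/113
merge 49/113 + 64/113 → 1
L = 49/113 + 64/113 + 1 = 2 bits/symbol.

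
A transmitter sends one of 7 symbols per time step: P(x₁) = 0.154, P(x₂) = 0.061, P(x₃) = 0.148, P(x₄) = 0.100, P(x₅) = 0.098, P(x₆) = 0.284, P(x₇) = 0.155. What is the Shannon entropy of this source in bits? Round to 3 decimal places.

2.663 bits

H = −Σ pᵢ log₂ pᵢ.
−0.154·log₂(0.154) = 0.4156
−0.061·log₂(0.061) = 0.2461
−0.148·log₂(0.148) = 0.4079
−0.100·log₂(0.100) = 0.3322
−0.098·log₂(0.098) = 0.3284
−0.284·log₂(0.284) = 0.5158
−0.155·log₂(0.155) = 0.4169
Sum ≈ 2.6630 → 2.663 bits.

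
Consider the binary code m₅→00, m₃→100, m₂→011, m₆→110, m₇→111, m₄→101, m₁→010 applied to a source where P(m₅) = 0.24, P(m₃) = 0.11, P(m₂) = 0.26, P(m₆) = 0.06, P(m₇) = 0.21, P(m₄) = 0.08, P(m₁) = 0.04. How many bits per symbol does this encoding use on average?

2.76 bits/symbol

L̄ = Σ pᵢ·ℓᵢ = 0.24·2 + 0.11·3 + 0.26·3 + 0.06·3 + 0.21·3 + 0.08·3 + 0.04·3 = 2.76 bits/symbol.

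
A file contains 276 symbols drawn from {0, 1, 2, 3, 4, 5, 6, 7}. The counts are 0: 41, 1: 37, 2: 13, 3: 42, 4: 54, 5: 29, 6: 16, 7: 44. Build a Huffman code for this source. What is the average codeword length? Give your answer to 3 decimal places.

2.909 bits/symbol

Probabilities are the counts divided by 276.
Repeatedly combine the two least-probable nodes; the expected code length is the sum of the merged weights.
merge 13/276 + 4/69 → 29/276
merge 29/276 + 29/276 → 29/138
merge 37/276 + 41/276 → 13/46
merge 7/46 + 11/69 → 43/138
merge 9/46 + 29/138 → 28/69
merge 13/46 + 43/138 → 41/69
merge 28/69 + 41/69 → 1
L = 29/276 + 29/138 + 13/46 + 43/138 + 28/69 + 41/69 + 1 = 803/276 ≈ 2.909 bits/symbol.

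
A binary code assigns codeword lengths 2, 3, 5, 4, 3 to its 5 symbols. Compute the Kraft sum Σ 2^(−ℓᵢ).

With common denominator 2^5 = 32: Σ 2^(−ℓᵢ) = 8/32 + 4/32 + 1/32 + 2/32 + 4/32 = 19/32 = 0.59375.

0.59375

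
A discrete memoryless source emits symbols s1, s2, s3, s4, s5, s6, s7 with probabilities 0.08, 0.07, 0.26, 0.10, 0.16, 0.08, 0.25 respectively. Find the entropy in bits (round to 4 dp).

2.6121 bits

H = −Σ pᵢ log₂ pᵢ.
−0.08·log₂(0.08) = 0.2915
−0.07·log₂(0.07) = 0.2686
−0.26·log₂(0.26) = 0.5053
−0.10·log₂(0.10) = 0.3322
−0.16·log₂(0.16) = 0.4230
−0.08·log₂(0.08) = 0.2915
−0.25·log₂(0.25) = 0.5000
Sum ≈ 2.6121 → 2.6121 bits.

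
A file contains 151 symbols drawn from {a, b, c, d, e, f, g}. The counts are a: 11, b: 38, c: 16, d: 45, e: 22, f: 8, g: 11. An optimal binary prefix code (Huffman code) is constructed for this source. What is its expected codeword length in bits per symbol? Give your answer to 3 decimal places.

Probabilities are the counts divided by 151.
Repeatedly combine the two least-probable nodes; the expected code length is the sum of the merged weights.
merge 8/151 + 11/151 → 19/151
merge 11/151 + 16/151 → 27/151
merge 19/151 + 22/151 → 41/151
merge 27/151 + 38/151 → 65/151
merge 41/151 + 45/151 → 86/151
merge 65/151 + 86/151 → 1
L = 19/151 + 27/151 + 41/151 + 65/151 + 86/151 + 1 = 389/151 ≈ 2.576 bits/symbol.

2.576 bits/symbol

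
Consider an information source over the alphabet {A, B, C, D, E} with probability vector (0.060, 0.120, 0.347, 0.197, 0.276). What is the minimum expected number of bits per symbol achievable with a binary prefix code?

2.18 bits/symbol

Repeatedly combine the two least-probable nodes; the expected code length is the sum of the merged weights.
merge 3/50 + 3/25 → 9/50
merge 9/50 + 197/1000 → 377/1000
merge 69/250 + 347/1000 → 623/1000
merge 377/1000 + 623/1000 → 1
L = 9/50 + 377/1000 + 623/1000 + 1 = 109/50 = 2.18 bits/symbol.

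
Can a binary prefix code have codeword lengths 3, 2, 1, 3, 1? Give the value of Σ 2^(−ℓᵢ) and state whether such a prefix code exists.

With common denominator 2^3 = 8: Σ 2^(−ℓᵢ) = 1/8 + 2/8 + 4/8 + 1/8 + 4/8 = 12/8 = 1.5.
Kraft's inequality requires Σ ≤ 1; here Σ = 1.5 > 1, so no such prefix code exists.

1.5; no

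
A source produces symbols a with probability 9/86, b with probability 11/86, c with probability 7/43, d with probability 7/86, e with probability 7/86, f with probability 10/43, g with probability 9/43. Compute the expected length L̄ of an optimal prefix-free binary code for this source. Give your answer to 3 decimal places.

2.721 bits/symbol

Repeatedly combine the two least-probable nodes; the expected code length is the sum of the merged weights.
merge 7/86 + 7/86 → 7/43
merge 9/86 + 11/86 → 10/43
merge 7/43 + 7/43 → 14/43
merge 9/43 + 10/43 → 19/43
merge 10/43 + 14/43 → 24/43
merge 19/43 + 24/43 → 1
L = 7/43 + 10/43 + 14/43 + 19/43 + 24/43 + 1 = 117/43 ≈ 2.721 bits/symbol.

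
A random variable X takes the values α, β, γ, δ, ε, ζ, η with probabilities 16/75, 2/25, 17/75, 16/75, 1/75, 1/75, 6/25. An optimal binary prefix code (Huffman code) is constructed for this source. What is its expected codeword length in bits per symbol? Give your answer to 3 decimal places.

2.453 bits/symbol

Repeatedly combine the two least-probable nodes; the expected code length is the sum of the merged weights.
merge 1/75 + 1/75 → 2/75
merge 2/75 + 2/25 → 8/75
merge 8/75 + 16/75 → 8/25
merge 16/75 + 17/75 → 11/25
merge 6/25 + 8/25 → 14/25
merge 11/25 + 14/25 → 1
L = 2/75 + 8/75 + 8/25 + 11/25 + 14/25 + 1 = 184/75 ≈ 2.453 bits/symbol.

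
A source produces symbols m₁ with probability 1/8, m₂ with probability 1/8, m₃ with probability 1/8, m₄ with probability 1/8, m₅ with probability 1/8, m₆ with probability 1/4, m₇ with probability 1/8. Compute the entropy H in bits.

2.75 bits

Each probability is a power of 1/2, so log₂(1/p) is an integer.
H = Σ p·log₂(1/p) = 1/8·3 + 1/8·3 + 1/8·3 + 1/8·3 + 1/8·3 + 1/4·2 + 1/8·3 = 2.75 bits.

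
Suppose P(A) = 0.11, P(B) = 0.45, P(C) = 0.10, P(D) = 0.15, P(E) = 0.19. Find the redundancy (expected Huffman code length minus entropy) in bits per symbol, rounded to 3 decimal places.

Entropy H = −Σ p log₂ p ≈ 2.0667 bits.
Huffman merges: 1/10+11/100→21/100; 3/20+19/100→17/50; 21/100+17/50→11/20; 9/20+11/20→1. L = 21/10 ≈ 2.1000.
L − H = 2.1000 − 2.0667 = 0.033 bits.

0.033 bits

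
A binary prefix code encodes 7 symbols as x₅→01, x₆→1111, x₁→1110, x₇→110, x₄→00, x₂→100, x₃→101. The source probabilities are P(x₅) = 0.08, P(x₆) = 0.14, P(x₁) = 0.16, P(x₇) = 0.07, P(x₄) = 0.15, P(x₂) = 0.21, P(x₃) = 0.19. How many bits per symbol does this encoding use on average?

3.07 bits/symbol

L̄ = Σ pᵢ·ℓᵢ = 0.08·2 + 0.14·4 + 0.16·4 + 0.07·3 + 0.15·2 + 0.21·3 + 0.19·3 = 3.07 bits/symbol.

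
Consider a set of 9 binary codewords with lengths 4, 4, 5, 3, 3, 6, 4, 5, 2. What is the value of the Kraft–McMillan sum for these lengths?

With common denominator 2^6 = 64: Σ 2^(−ℓᵢ) = 4/64 + 4/64 + 2/64 + 8/64 + 8/64 + 1/64 + 4/64 + 2/64 + 16/64 = 49/64 = 0.765625.

0.765625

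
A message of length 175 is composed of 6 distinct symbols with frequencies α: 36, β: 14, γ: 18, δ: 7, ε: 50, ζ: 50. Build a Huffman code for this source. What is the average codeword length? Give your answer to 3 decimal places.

Probabilities are the counts divided by 175.
Repeatedly combine the two least-probable nodes; the expected code length is the sum of the merged weights.
merge 1/25 + 2/25 → 3/25
merge 18/175 + 3/25 → 39/175
merge 36/175 + 39/175 → 3/7
merge 2/7 + 2/7 → 4/7
merge 3/7 + 4/7 → 1
L = 3/25 + 39/175 + 3/7 + 4/7 + 1 = 82/35 ≈ 2.343 bits/symbol.

2.343 bits/symbol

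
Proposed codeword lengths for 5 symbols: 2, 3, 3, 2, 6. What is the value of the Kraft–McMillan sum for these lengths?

With common denominator 2^6 = 64: Σ 2^(−ℓᵢ) = 16/64 + 8/64 + 8/64 + 16/64 + 1/64 = 49/64 = 0.765625.

0.765625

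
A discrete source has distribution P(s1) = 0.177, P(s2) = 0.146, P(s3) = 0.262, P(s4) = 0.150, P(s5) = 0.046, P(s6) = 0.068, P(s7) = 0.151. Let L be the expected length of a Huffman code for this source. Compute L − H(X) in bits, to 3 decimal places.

Entropy H = −Σ p log₂ p ≈ 2.6442 bits.
Huffman merges: 23/500+17/250→57/500; 57/500+73/500→13/50; 3/20+151/1000→301/1000; 177/1000+13/50→437/1000; 131/500+301/1000→563/1000; 437/1000+563/1000→1. L = 107/40 ≈ 2.6750.
L − H = 2.6750 − 2.6442 = 0.031 bits.

0.031 bits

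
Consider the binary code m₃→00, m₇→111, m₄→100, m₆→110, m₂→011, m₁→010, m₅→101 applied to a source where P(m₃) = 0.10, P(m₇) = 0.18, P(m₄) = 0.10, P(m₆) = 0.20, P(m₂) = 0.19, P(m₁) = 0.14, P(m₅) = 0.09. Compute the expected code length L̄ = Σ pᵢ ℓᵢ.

L̄ = Σ pᵢ·ℓᵢ = 0.10·2 + 0.18·3 + 0.10·3 + 0.20·3 + 0.19·3 + 0.14·3 + 0.09·3 = 2.9 bits/symbol.

2.9 bits/symbol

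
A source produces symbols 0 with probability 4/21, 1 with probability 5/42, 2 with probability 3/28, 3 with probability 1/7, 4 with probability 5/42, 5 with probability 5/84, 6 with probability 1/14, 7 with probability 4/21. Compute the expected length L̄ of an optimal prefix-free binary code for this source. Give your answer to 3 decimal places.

2.940 bits/symbol

Repeatedly combine the two least-probable nodes; the expected code length is the sum of the merged weights.
merge 5/84 + 1/14 → 11/84
merge 3/28 + 5/42 → 19/84
merge 5/42 + 11/84 → 1/4
merge 1/7 + 4/21 → 1/3
merge 4/21 + 19/84 → 5/12
merge 1/4 + 1/3 → 7/12
merge 5/12 + 7/12 → 1
L = 11/84 + 19/84 + 1/4 + 1/3 + 5/12 + 7/12 + 1 = 247/84 ≈ 2.940 bits/symbol.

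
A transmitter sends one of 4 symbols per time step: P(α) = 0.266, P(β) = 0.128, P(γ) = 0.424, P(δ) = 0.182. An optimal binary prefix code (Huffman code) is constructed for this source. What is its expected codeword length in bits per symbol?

Repeatedly combine the two least-probable nodes; the expected code length is the sum of the merged weights.
merge 16/125 + 91/500 → 31/100
merge 133/500 + 31/100 → 72/125
merge 53/125 + 72/125 → 1
L = 31/100 + 72/125 + 1 = 943/500 = 1.886 bits/symbol.

1.886 bits/symbol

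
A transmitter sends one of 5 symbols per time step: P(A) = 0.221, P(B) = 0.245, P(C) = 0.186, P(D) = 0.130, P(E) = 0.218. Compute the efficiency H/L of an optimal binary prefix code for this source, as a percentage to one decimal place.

Entropy H = −Σ p log₂ p ≈ 2.2915 bits.
Huffman merges: 13/100+93/500→79/250; 109/500+221/1000→439/1000; 49/200+79/250→561/1000; 439/1000+561/1000→1. L = 579/250 ≈ 2.3160.
Efficiency = H/L = 2.2915/2.3160 = 98.9%.

98.9%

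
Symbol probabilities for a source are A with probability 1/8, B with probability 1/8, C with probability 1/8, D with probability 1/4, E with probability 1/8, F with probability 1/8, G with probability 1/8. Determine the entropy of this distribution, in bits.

Each probability is a power of 1/2, so log₂(1/p) is an integer.
H = Σ p·log₂(1/p) = 1/8·3 + 1/8·3 + 1/8·3 + 1/4·2 + 1/8·3 + 1/8·3 + 1/8·3 = 2.75 bits.

2.75 bits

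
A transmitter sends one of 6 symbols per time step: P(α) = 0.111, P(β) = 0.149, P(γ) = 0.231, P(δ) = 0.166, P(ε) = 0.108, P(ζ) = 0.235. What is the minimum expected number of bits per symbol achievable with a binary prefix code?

Repeatedly combine the two least-probable nodes; the expected code length is the sum of the merged weights.
merge 27/250 + 111/1000 → 219/1000
merge 149/1000 + 83/500 → 63/200
merge 219/1000 + 231/1000 → 9/20
merge 47/200 + 63/200 → 11/20
merge 9/20 + 11/20 → 1
L = 219/1000 + 63/200 + 9/20 + 11/20 + 1 = 1267/500 = 2.534 bits/symbol.

2.534 bits/symbol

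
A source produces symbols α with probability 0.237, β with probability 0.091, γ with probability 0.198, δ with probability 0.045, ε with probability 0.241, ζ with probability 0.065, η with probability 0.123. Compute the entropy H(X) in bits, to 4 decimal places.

H = −Σ pᵢ log₂ pᵢ.
−0.237·log₂(0.237) = 0.4923
−0.091·log₂(0.091) = 0.3147
−0.198·log₂(0.198) = 0.4626
−0.045·log₂(0.045) = 0.2013
−0.241·log₂(0.241) = 0.4947
−0.065·log₂(0.065) = 0.2563
−0.123·log₂(0.123) = 0.3719
Sum ≈ 2.5938 → 2.5938 bits.

2.5938 bits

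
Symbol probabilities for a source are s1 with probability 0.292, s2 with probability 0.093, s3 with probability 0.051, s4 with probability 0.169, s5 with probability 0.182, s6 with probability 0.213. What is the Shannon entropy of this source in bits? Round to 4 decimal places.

H = −Σ pᵢ log₂ pᵢ.
−0.292·log₂(0.292) = 0.5186
−0.093·log₂(0.093) = 0.3187
−0.051·log₂(0.051) = 0.2190
−0.169·log₂(0.169) = 0.4335
−0.182·log₂(0.182) = 0.4474
−0.213·log₂(0.213) = 0.4752
Sum ≈ 2.4123 → 2.4123 bits.

2.4123 bits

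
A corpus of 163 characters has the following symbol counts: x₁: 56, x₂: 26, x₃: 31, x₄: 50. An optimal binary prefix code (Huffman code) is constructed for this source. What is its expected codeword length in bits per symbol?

Probabilities are the counts divided by 163.
Repeatedly combine the two least-probable nodes; the expected code length is the sum of the merged weights.
merge 26/163 + 31/163 → 57/163
merge 50/163 + 56/163 → 106/163
merge 57/163 + 106/163 → 1
L = 57/163 + 106/163 + 1 = 2 bits/symbol.

2 bits/symbol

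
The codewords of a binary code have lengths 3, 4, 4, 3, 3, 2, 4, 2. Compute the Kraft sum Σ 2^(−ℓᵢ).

With common denominator 2^4 = 16: Σ 2^(−ℓᵢ) = 2/16 + 1/16 + 1/16 + 2/16 + 2/16 + 4/16 + 1/16 + 4/16 = 17/16 = 1.0625.

1.0625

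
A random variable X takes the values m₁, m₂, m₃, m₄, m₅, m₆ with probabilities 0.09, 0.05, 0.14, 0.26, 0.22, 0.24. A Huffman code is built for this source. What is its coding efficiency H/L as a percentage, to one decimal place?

Entropy H = −Σ p log₂ p ≈ 2.4059 bits.
Huffman merges: 1/20+9/100→7/50; 7/50+7/50→7/25; 11/50+6/25→23/50; 13/50+7/25→27/50; 23/50+27/50→1. L = 121/50 ≈ 2.4200.
Efficiency = H/L = 2.4059/2.4200 = 99.4%.

99.4%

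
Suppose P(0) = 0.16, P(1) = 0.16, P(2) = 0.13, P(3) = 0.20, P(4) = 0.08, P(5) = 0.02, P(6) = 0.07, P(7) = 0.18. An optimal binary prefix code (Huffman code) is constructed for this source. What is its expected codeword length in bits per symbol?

Repeatedly combine the two least-probable nodes; the expected code length is the sum of the merged weights.
merge 1/50 + 7/100 → 9/100
merge 2/25 + 9/100 → 17/100
merge 13/100 + 4/25 → 29/100
merge 4/25 + 17/100 → 33/100
merge 9/50 + 1/5 → 19/50
merge 29/100 + 33/100 → 31/50
merge 19/50 + 31/50 → 1
L = 9/100 + 17/100 + 29/100 + 33/100 + 19/50 + 31/50 + 1 = 72/25 = 2.88 bits/symbol.

2.88 bits/symbol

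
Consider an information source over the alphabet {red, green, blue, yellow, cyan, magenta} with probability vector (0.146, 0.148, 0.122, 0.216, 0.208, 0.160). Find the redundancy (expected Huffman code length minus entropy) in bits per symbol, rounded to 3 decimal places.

0.021 bits

Entropy H = −Σ p log₂ p ≈ 2.5553 bits.
Huffman merges: 61/500+73/500→67/250; 37/250+4/25→77/250; 26/125+27/125→53/125; 67/250+77/250→72/125; 53/125+72/125→1. L = 322/125 ≈ 2.5760.
L − H = 2.5760 − 2.5553 = 0.021 bits.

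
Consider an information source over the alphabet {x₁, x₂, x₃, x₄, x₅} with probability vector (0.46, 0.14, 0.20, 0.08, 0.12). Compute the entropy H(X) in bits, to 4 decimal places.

2.0354 bits

H = −Σ pᵢ log₂ pᵢ.
−0.46·log₂(0.46) = 0.5153
−0.14·log₂(0.14) = 0.3971
−0.20·log₂(0.20) = 0.4644
−0.08·log₂(0.08) = 0.2915
−0.12·log₂(0.12) = 0.3671
Sum ≈ 2.0354 → 2.0354 bits.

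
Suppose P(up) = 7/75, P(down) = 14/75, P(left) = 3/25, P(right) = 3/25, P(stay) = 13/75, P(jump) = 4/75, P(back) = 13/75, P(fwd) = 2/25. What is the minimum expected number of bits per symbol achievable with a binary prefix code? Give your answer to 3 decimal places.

Repeatedly combine the two least-probable nodes; the expected code length is the sum of the merged weights.
merge 4/75 + 2/25 → 2/15
merge 7/75 + 3/25 → 16/75
merge 3/25 + 2/15 → 19/75
merge 13/75 + 13/75 → 26/75
merge 14/75 + 16/75 → 2/5
merge 19/75 + 26/75 → 3/5
merge 2/5 + 3/5 → 1
L = 2/15 + 16/75 + 19/75 + 26/75 + 2/5 + 3/5 + 1 = 221/75 ≈ 2.947 bits/symbol.

2.947 bits/symbol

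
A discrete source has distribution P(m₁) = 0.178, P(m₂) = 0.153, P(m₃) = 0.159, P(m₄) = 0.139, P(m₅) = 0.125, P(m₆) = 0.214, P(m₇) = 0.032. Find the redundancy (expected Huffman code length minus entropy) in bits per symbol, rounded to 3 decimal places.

0.080 bits

Entropy H = −Σ p log₂ p ≈ 2.6850 bits.
Huffman merges: 4/125+1/8→157/1000; 139/1000+153/1000→73/250; 157/1000+159/1000→79/250; 89/500+107/500→49/125; 73/250+79/250→76/125; 49/125+76/125→1. L = 553/200 ≈ 2.7650.
L − H = 2.7650 − 2.6850 = 0.080 bits.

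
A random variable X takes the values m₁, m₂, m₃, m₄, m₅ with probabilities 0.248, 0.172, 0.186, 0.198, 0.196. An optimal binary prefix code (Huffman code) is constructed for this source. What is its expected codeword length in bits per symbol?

Repeatedly combine the two least-probable nodes; the expected code length is the sum of the merged weights.
merge 43/250 + 93/500 → 179/500
merge 49/250 + 99/500 → 197/500
merge 31/125 + 179/500 → 303/500
merge 197/500 + 303/500 → 1
L = 179/500 + 197/500 + 303/500 + 1 = 1179/500 = 2.358 bits/symbol.

2.358 bits/symbol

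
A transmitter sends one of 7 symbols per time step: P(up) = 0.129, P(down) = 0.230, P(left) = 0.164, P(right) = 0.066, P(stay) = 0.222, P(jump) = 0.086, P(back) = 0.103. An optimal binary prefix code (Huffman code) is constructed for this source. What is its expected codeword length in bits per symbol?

Repeatedly combine the two least-probable nodes; the expected code length is the sum of the merged weights.
merge 33/500 + 43/500 → 19/125
merge 103/1000 + 129/1000 → 29/125
merge 19/125 + 41/250 → 79/250
merge 111/500 + 23/100 → 113/250
merge 29/125 + 79/250 → 137/250
merge 113/250 + 137/250 → 1
L = 19/125 + 29/125 + 79/250 + 113/250 + 137/250 + 1 = 27/10 = 2.7 bits/symbol.

2.7 bits/symbol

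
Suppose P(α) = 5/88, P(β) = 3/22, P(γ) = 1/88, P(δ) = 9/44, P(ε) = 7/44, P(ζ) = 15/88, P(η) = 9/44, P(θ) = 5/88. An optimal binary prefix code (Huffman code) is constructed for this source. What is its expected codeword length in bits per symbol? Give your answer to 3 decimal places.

2.784 bits/symbol

Repeatedly combine the two least-probable nodes; the expected code length is the sum of the merged weights.
merge 1/88 + 5/88 → 3/44
merge 5/88 + 3/44 → 1/8
merge 1/8 + 3/22 → 23/88
merge 7/44 + 15/88 → 29/88
merge 9/44 + 9/44 → 9/22
merge 23/88 + 29/88 → 13/22
merge 9/22 + 13/22 → 1
L = 3/44 + 1/8 + 23/88 + 29/88 + 9/22 + 13/22 + 1 = 245/88 ≈ 2.784 bits/symbol.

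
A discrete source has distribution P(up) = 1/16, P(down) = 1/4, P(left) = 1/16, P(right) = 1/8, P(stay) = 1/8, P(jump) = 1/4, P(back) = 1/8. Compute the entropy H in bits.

2.625 bits

Each probability is a power of 1/2, so log₂(1/p) is an integer.
H = Σ p·log₂(1/p) = 1/16·4 + 1/4·2 + 1/16·4 + 1/8·3 + 1/8·3 + 1/4·2 + 1/8·3 = 2.625 bits.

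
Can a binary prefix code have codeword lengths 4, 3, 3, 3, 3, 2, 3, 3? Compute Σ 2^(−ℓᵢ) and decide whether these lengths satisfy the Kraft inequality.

1.0625; no

With common denominator 2^4 = 16: Σ 2^(−ℓᵢ) = 1/16 + 2/16 + 2/16 + 2/16 + 2/16 + 4/16 + 2/16 + 2/16 = 17/16 = 1.0625.
Kraft's inequality requires Σ ≤ 1; here Σ = 1.0625 > 1, so no such prefix code exists.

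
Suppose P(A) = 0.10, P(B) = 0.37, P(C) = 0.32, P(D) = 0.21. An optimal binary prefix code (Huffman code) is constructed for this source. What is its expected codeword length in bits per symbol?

Repeatedly combine the two least-probable nodes; the expected code length is the sum of the merged weights.
merge 1/10 + 21/100 → 31/100
merge 31/100 + 8/25 → 63/100
merge 37/100 + 63/100 → 1
L = 31/100 + 63/100 + 1 = 97/50 = 1.94 bits/symbol.

1.94 bits/symbol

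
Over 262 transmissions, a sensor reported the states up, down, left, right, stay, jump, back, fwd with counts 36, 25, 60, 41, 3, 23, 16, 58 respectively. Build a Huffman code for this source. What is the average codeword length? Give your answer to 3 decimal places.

Probabilities are the counts divided by 262.
Repeatedly combine the two least-probable nodes; the expected code length is the sum of the merged weights.
merge 3/262 + 8/131 → 19/262
merge 19/262 + 23/262 → 21/131
merge 25/262 + 18/131 → 61/262
merge 41/262 + 21/131 → 83/262
merge 29/131 + 30/131 → 59/131
merge 61/262 + 83/262 → 72/131
merge 59/131 + 72/131 → 1
L = 19/262 + 21/131 + 61/262 + 83/262 + 59/131 + 72/131 + 1 = 729/262 ≈ 2.782 bits/symbol.

2.782 bits/symbol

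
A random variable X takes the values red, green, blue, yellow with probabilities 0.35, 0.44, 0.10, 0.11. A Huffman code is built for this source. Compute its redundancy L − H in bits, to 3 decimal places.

0.036 bits

Entropy H = −Σ p log₂ p ≈ 1.7337 bits.
Huffman merges: 1/10+11/100→21/100; 21/100+7/20→14/25; 11/25+14/25→1. L = 177/100 ≈ 1.7700.
L − H = 1.7700 − 1.7337 = 0.036 bits.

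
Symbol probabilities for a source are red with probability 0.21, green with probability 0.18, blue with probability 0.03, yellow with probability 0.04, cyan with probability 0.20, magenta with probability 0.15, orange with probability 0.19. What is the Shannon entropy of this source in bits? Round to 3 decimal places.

H = −Σ pᵢ log₂ pᵢ.
−0.21·log₂(0.21) = 0.4728
−0.18·log₂(0.18) = 0.4453
−0.03·log₂(0.03) = 0.1518
−0.04·log₂(0.04) = 0.1858
−0.20·log₂(0.20) = 0.4644
−0.15·log₂(0.15) = 0.4105
−0.19·log₂(0.19) = 0.4552
Sum ≈ 2.5858 → 2.586 bits.

2.586 bits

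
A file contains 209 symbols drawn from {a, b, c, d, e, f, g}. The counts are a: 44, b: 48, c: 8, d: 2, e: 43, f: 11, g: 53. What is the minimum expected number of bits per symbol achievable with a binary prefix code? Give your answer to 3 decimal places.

Probabilities are the counts divided by 209.
Repeatedly combine the two least-probable nodes; the expected code length is the sum of the merged weights.
merge 2/209 + 8/209 → 10/209
merge 10/209 + 1/19 → 21/209
merge 21/209 + 43/209 → 64/209
merge 4/19 + 48/209 → 92/209
merge 53/209 + 64/209 → 117/209
merge 92/209 + 117/209 → 1
L = 10/209 + 21/209 + 64/209 + 92/209 + 117/209 + 1 = 27/11 ≈ 2.455 bits/symbol.

2.455 bits/symbol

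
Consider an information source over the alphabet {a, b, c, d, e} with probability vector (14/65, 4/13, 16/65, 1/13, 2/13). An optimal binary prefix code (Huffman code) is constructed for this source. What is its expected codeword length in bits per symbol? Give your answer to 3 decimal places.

Repeatedly combine the two least-probable nodes; the expected code length is the sum of the merged weights.
merge 1/13 + 2/13 → 3/13
merge 14/65 + 3/13 → 29/65
merge 16/65 + 4/13 → 36/65
merge 29/65 + 36/65 → 1
L = 3/13 + 29/65 + 36/65 + 1 = 29/13 ≈ 2.231 bits/symbol.

2.231 bits/symbol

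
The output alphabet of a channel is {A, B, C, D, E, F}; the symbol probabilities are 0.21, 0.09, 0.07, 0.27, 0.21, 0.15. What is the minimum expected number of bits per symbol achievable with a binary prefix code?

Repeatedly combine the two least-probable nodes; the expected code length is the sum of the merged weights.
merge 7/100 + 9/100 → 4/25
merge 3/20 + 4/25 → 31/100
merge 21/100 + 21/100 → 21/50
merge 27/100 + 31/100 → 29/50
merge 21/50 + 29/50 → 1
L = 4/25 + 31/100 + 21/50 + 29/50 + 1 = 247/100 = 2.47 bits/symbol.

2.47 bits/symbol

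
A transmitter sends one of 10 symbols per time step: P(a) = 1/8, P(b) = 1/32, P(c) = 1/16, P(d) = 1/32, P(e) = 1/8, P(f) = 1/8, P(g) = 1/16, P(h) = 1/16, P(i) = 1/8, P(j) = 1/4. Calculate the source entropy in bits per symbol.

3.0625 bits

Each probability is a power of 1/2, so log₂(1/p) is an integer.
H = Σ p·log₂(1/p) = 1/8·3 + 1/32·5 + 1/16·4 + 1/32·5 + 1/8·3 + 1/8·3 + 1/16·4 + 1/16·4 + 1/8·3 + 1/4·2 = 3.0625 bits.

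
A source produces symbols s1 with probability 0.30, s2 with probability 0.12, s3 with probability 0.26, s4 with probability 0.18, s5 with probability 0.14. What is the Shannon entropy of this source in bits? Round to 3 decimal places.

H = −Σ pᵢ log₂ pᵢ.
−0.30·log₂(0.30) = 0.5211
−0.12·log₂(0.12) = 0.3671
−0.26·log₂(0.26) = 0.5053
−0.18·log₂(0.18) = 0.4453
−0.14·log₂(0.14) = 0.3971
Sum ≈ 2.2359 → 2.236 bits.

2.236 bits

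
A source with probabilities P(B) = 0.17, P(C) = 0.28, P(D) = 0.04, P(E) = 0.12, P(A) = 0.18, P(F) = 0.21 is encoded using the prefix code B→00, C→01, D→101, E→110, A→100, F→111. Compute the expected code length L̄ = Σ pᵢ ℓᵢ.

2.55 bits/symbol

L̄ = Σ pᵢ·ℓᵢ = 0.17·2 + 0.28·2 + 0.04·3 + 0.12·3 + 0.18·3 + 0.21·3 = 2.55 bits/symbol.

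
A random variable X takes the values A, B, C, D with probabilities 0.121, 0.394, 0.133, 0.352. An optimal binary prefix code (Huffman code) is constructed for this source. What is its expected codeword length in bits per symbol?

1.86 bits/symbol

Repeatedly combine the two least-probable nodes; the expected code length is the sum of the merged weights.
merge 121/1000 + 133/1000 → 127/500
merge 127/500 + 44/125 → 303/500
merge 197/500 + 303/500 → 1
L = 127/500 + 303/500 + 1 = 93/50 = 1.86 bits/symbol.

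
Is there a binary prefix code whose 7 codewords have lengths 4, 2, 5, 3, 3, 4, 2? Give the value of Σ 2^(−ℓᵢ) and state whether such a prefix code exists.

With common denominator 2^5 = 32: Σ 2^(−ℓᵢ) = 2/32 + 8/32 + 1/32 + 4/32 + 4/32 + 2/32 + 8/32 = 29/32 = 0.90625.
Kraft's inequality requires Σ ≤ 1; here Σ = 0.90625 ≤ 1, so such a prefix code exists.

0.90625; yes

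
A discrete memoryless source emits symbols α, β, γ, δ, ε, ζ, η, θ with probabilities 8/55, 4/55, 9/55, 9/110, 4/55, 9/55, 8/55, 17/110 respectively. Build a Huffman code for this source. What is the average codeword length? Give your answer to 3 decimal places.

2.982 bits/symbol

Repeatedly combine the two least-probable nodes; the expected code length is the sum of the merged weights.
merge 4/55 + 4/55 → 8/55
merge 9/110 + 8/55 → 5/22
merge 8/55 + 8/55 → 16/55
merge 17/110 + 9/55 → 7/22
merge 9/55 + 5/22 → 43/110
merge 16/55 + 7/22 → 67/110
merge 43/110 + 67/110 → 1
L = 8/55 + 5/22 + 16/55 + 7/22 + 43/110 + 67/110 + 1 = 164/55 ≈ 2.982 bits/symbol.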